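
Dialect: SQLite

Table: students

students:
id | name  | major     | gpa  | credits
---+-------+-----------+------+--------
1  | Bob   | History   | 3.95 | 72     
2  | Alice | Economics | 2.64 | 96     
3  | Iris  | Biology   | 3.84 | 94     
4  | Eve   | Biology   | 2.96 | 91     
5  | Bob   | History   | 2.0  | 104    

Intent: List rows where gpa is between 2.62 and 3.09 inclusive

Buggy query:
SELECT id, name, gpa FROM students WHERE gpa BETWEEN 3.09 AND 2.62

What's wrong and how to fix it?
Bug: BETWEEN expects the lower bound first; with 3.09 AND 2.62 the range is empty

Fix: Write BETWEEN 2.62 AND 3.09

Corrected query:
SELECT id, name, gpa FROM students WHERE gpa BETWEEN 2.62 AND 3.09

Result:
id | name  | gpa 
---+-------+-----
2  | Alice | 2.64
4  | Eve   | 2.96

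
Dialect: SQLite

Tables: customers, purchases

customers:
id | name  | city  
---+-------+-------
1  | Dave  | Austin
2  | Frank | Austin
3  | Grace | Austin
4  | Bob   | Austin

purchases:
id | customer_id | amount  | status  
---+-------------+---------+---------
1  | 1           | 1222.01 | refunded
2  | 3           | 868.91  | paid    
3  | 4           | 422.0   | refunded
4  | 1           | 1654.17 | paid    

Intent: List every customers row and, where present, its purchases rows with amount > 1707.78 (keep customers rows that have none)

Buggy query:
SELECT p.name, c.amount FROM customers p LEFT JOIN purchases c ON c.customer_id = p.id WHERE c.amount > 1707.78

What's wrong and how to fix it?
Bug: A WHERE condition on the right-hand table after LEFT JOIN drops unmatched parents

Fix: Move the right-table condition into the ON clause so unmatched parents are kept

Corrected query:
SELECT p.name, c.amount FROM customers p LEFT JOIN purchases c ON c.customer_id = p.id AND c.amount > 1707.78

Result:
name  | amount
------+-------
Dave  | NULL  
Frank | NULL  
Grace | NULL  
Bob   | NULL  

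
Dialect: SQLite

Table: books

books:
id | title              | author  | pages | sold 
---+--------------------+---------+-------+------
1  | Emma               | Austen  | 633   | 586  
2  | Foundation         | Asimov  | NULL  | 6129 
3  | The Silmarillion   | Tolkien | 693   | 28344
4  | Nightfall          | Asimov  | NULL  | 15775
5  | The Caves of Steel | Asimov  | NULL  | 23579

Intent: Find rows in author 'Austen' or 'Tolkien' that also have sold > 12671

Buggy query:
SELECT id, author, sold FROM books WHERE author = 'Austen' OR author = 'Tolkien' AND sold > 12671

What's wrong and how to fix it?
Bug: Without parentheses, AND is evaluated before OR, so the sold filter only applies to the 'Tolkien' branch

Fix: Add parentheses around the OR so the AND applies to both alternatives

Corrected query:
SELECT id, author, sold FROM books WHERE (author = 'Austen' OR author = 'Tolkien') AND sold > 12671

Result:
id | author  | sold 
---+---------+------
3  | Tolkien | 28344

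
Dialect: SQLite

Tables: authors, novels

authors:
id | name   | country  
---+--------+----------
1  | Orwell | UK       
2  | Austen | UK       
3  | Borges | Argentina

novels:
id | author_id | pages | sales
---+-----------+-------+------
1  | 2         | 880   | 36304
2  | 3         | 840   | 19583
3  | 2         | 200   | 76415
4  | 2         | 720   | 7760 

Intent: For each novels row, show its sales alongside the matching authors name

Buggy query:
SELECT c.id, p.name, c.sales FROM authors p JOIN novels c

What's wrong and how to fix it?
Bug: JOIN with no ON clause produces a cartesian product; every novels row pairs with every authors row

Fix: Specify the join condition linking the foreign key to the parent id

Corrected query:
SELECT c.id, p.name, c.sales FROM authors p JOIN novels c ON c.author_id = p.id

Result:
id | name   | sales
---+--------+------
1  | Austen | 36304
2  | Borges | 19583
3  | Austen | 76415
4  | Austen | 7760 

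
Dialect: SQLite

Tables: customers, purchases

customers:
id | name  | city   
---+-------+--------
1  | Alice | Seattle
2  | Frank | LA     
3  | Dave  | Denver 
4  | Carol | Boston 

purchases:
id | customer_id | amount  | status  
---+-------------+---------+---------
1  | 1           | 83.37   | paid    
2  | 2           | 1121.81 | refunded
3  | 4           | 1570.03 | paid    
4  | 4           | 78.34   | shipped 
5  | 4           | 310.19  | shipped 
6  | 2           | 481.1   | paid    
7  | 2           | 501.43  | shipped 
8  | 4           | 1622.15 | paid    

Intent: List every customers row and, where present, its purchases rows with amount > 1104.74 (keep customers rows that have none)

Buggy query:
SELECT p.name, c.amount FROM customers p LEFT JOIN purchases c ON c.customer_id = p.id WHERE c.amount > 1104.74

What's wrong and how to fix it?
Bug: A WHERE condition on the right-hand table after LEFT JOIN drops unmatched parents

Fix: Put 'c.amount > 1104.74' in the JOIN's ON clause instead of WHERE

Corrected query:
SELECT p.name, c.amount FROM customers p LEFT JOIN purchases c ON c.customer_id = p.id AND c.amount > 1104.74

Result:
name  | amount 
------+--------
Alice | NULL   
Frank | 1121.81
Dave  | NULL   
Carol | 1570.03
Carol | 1622.15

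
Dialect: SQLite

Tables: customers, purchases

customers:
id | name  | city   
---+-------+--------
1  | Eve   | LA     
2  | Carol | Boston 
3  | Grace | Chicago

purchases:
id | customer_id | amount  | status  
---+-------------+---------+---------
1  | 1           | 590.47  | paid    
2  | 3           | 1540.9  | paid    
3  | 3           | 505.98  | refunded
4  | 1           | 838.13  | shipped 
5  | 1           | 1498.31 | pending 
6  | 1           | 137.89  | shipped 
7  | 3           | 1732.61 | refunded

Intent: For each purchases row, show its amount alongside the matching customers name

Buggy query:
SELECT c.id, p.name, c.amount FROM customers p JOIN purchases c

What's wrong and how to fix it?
Bug: Missing join condition: each purchases row is matched to all customers rows instead of just its own

Fix: Specify the join condition linking the foreign key to the parent id

Corrected query:
SELECT c.id, p.name, c.amount FROM customers p JOIN purchases c ON c.customer_id = p.id

Result:
id | name  | amount 
---+-------+--------
1  | Eve   | 590.47 
2  | Grace | 1540.9 
3  | Grace | 505.98 
4  | Eve   | 838.13 
5  | Eve   | 1498.31
6  | Eve   | 137.89 
7  | Grace | 1732.61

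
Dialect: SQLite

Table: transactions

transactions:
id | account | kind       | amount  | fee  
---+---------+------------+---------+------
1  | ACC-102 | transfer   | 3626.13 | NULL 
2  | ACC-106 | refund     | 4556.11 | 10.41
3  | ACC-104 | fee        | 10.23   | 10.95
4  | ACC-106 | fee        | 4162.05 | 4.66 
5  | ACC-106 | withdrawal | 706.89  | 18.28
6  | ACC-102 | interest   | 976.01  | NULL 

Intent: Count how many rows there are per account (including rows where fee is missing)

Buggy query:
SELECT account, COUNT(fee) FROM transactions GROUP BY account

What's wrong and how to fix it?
Bug: COUNT(column) counts non-NULL values only; rows with NULL fee aren't counted

Fix: Use COUNT(*) to count all rows regardless of NULL

Corrected query:
SELECT account, COUNT(*) FROM transactions GROUP BY account

Result:
account | COUNT(*)
--------+---------
ACC-102 | 2       
ACC-104 | 1       
ACC-106 | 3       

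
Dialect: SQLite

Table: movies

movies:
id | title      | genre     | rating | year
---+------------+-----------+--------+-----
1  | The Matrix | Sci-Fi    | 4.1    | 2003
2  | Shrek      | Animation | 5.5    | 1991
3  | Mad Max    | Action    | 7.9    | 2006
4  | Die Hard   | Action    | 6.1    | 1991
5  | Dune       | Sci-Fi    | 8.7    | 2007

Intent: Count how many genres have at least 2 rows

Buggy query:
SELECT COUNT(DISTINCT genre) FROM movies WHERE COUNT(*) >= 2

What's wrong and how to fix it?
Bug: WHERE filters individual rows, not groups, so a group-level COUNT is invalid there

Fix: Group first with HAVING COUNT(*) >= 2, then COUNT the resulting groups

Corrected query:
SELECT COUNT(*) FROM (SELECT genre FROM movies GROUP BY genre HAVING COUNT(*) >= 2)

Result:
COUNT(*)
--------
2       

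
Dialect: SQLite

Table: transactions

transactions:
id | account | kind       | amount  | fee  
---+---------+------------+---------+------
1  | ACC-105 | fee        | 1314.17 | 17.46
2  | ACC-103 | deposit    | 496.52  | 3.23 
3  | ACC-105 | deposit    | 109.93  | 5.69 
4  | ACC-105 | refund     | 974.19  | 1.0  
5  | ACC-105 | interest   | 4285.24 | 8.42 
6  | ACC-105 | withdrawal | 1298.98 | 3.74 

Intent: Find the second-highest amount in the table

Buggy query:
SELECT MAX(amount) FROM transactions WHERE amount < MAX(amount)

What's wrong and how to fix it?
Bug: The inner MAX is an aggregate inside WHERE, which is not allowed

Fix: Compute the overall MAX in a subquery, then take MAX of rows below it

Corrected query:
SELECT MAX(amount) FROM transactions WHERE amount < (SELECT MAX(amount) FROM transactions)

Result:
MAX(amount)
-----------
1314.17    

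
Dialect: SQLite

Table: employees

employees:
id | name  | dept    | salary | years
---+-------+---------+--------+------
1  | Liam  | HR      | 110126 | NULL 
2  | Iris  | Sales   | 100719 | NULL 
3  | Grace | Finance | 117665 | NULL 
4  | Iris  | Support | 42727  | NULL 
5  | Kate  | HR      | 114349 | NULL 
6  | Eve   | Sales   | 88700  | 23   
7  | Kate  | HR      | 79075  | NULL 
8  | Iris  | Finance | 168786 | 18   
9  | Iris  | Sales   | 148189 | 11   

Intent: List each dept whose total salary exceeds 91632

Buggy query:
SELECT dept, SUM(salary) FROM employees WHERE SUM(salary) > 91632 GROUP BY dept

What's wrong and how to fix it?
Bug: WHERE runs before GROUP BY, so aggregates aren't available there

Fix: Move the aggregate condition to a HAVING clause

Corrected query:
SELECT dept, SUM(salary) FROM employees GROUP BY dept HAVING SUM(salary) > 91632

Result:
dept    | SUM(salary)
--------+------------
Finance | 286451     
HR      | 303550     
Sales   | 337608     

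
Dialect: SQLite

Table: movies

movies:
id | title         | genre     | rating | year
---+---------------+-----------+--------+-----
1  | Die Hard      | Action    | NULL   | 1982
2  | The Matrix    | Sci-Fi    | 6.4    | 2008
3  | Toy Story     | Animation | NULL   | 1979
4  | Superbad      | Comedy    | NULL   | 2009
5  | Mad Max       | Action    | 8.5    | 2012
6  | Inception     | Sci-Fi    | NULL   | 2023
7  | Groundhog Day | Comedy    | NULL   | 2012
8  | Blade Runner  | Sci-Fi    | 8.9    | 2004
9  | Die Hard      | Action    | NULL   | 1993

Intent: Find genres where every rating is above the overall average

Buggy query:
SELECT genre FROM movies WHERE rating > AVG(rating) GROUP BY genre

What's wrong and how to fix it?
Bug: WHERE evaluates per row before aggregation, so AVG() is unavailable

Fix: Compute the overall average in a scalar subquery and compare each group's MIN against it in HAVING

Corrected query:
SELECT genre FROM movies GROUP BY genre HAVING MIN(rating) > (SELECT AVG(rating) FROM movies)

Result:
genre 
------
Action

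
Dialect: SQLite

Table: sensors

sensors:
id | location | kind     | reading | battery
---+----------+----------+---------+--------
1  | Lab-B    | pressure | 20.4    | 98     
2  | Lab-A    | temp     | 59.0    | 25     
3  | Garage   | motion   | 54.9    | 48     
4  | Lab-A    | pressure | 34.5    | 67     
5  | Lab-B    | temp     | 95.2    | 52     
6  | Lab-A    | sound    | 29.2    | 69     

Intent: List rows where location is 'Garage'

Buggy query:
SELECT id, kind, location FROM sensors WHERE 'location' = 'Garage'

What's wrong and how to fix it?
Bug: 'location' in single quotes is a string literal, not the column; the comparison is literal-vs-literal and never true

Fix: Reference the column as location without single quotes

Corrected query:
SELECT id, kind, location FROM sensors WHERE location = 'Garage'

Result:
id | kind   | location
---+--------+---------
3  | motion | Garage  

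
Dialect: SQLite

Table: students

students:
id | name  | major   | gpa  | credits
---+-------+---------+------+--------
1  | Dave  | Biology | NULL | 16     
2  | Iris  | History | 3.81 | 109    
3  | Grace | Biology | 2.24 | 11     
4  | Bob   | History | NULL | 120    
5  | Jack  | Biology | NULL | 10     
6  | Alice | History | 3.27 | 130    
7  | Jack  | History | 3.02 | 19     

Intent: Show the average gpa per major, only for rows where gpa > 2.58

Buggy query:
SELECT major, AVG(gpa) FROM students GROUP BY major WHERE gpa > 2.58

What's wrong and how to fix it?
Bug: WHERE cannot follow GROUP BY

Fix: Move the WHERE clause before GROUP BY

Corrected query:
SELECT major, AVG(gpa) FROM students WHERE gpa > 2.58 GROUP BY major

Result:
major   | AVG(gpa)
--------+---------
History | 3.366667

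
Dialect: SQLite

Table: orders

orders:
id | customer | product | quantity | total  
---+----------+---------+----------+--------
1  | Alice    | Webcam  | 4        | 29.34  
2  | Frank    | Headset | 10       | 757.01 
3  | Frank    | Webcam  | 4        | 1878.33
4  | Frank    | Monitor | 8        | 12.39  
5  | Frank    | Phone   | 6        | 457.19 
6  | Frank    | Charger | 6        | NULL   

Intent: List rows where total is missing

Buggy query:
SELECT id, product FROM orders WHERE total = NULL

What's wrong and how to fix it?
Bug: Comparing to NULL with '=' never matches; NULL = NULL is unknown, not true

Fix: Use IS NULL to test for NULL

Corrected query:
SELECT id, product FROM orders WHERE total IS NULL

Result:
id | product
---+--------
6  | Charger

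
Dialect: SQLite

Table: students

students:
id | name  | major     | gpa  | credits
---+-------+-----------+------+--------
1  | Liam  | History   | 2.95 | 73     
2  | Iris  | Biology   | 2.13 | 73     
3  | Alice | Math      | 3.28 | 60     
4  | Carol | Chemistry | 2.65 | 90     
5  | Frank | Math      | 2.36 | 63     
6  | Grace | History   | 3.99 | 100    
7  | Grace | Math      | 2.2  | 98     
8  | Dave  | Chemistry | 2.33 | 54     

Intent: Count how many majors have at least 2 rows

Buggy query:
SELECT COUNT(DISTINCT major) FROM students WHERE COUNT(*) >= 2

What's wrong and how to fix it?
Bug: WHERE filters individual rows, not groups, so a group-level COUNT is invalid there

Fix: Use a subquery that GROUPs and filters with HAVING, then count its rows

Corrected query:
SELECT COUNT(*) FROM (SELECT major FROM students GROUP BY major HAVING COUNT(*) >= 2)

Result:
COUNT(*)
--------
3       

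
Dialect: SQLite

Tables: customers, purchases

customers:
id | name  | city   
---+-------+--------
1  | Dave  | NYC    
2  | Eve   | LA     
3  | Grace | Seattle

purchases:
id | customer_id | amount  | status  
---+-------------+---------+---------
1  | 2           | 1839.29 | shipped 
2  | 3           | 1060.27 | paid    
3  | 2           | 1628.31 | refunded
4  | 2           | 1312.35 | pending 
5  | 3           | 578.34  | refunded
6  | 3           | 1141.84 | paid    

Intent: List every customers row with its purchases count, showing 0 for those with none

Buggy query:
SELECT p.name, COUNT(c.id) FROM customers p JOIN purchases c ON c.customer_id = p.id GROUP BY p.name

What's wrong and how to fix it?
Bug: An inner join excludes parents with zero children

Fix: Use LEFT JOIN so parents without children still appear (COUNT(c.id) gives 0)

Corrected query:
SELECT p.name, COUNT(c.id) FROM customers p LEFT JOIN purchases c ON c.customer_id = p.id GROUP BY p.name

Result:
name  | COUNT(c.id)
------+------------
Dave  | 0          
Eve   | 3          
Grace | 3          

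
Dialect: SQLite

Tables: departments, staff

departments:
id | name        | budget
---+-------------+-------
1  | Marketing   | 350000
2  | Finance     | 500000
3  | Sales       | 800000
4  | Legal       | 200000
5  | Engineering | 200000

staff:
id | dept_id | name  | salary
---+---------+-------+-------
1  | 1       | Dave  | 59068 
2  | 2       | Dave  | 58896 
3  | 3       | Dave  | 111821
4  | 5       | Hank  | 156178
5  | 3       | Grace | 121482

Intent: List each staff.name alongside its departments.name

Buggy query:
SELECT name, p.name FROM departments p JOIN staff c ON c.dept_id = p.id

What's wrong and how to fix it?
Bug: 'name' exists in both joined tables, so the database can't tell which one is meant

Fix: Qualify the column with its table alias (c.name)

Corrected query:
SELECT c.name, p.name FROM departments p JOIN staff c ON c.dept_id = p.id

Result:
name  | name       
------+------------
Dave  | Marketing  
Dave  | Finance    
Dave  | Sales      
Hank  | Engineering
Grace | Sales      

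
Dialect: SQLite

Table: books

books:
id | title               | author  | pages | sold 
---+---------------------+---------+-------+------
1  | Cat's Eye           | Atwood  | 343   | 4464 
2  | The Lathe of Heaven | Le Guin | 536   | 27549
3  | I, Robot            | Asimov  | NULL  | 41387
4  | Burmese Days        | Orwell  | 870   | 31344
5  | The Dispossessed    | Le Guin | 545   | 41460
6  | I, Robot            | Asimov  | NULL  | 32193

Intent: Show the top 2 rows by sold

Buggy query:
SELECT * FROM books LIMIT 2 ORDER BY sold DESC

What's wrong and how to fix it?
Bug: LIMIT must come after ORDER BY

Fix: Sort with ORDER BY, then apply LIMIT

Corrected query:
SELECT * FROM books ORDER BY sold DESC LIMIT 2

Result:
id | title            | author  | pages | sold 
---+------------------+---------+-------+------
5  | The Dispossessed | Le Guin | 545   | 41460
3  | I, Robot         | Asimov  | NULL  | 41387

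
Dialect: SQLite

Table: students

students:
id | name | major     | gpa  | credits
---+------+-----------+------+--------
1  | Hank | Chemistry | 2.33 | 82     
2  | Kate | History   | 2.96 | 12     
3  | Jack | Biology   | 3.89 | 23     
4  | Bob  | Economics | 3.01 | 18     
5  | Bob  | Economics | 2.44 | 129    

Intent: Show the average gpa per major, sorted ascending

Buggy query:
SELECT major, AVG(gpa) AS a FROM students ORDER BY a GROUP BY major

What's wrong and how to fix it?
Bug: GROUP BY must precede ORDER BY

Fix: Move ORDER BY to the end, after GROUP BY

Corrected query:
SELECT major, AVG(gpa) AS a FROM students GROUP BY major ORDER BY a

Result:
major     | a    
----------+------
Chemistry | 2.33 
Economics | 2.725
History   | 2.96 
Biology   | 3.89 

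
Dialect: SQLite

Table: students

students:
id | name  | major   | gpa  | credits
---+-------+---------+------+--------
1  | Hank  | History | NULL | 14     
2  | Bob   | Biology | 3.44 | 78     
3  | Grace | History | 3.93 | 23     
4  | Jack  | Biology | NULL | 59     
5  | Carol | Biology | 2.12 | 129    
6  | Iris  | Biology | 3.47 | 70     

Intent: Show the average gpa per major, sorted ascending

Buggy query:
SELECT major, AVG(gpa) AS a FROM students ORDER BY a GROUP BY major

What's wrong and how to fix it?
Bug: ORDER BY appears before GROUP BY; SQL clause order requires GROUP BY first

Fix: Reorder: SELECT … FROM … GROUP BY … ORDER BY …

Corrected query:
SELECT major, AVG(gpa) AS a FROM students GROUP BY major ORDER BY a

Result:
major   | a   
--------+-----
Biology | 3.01
History | 3.93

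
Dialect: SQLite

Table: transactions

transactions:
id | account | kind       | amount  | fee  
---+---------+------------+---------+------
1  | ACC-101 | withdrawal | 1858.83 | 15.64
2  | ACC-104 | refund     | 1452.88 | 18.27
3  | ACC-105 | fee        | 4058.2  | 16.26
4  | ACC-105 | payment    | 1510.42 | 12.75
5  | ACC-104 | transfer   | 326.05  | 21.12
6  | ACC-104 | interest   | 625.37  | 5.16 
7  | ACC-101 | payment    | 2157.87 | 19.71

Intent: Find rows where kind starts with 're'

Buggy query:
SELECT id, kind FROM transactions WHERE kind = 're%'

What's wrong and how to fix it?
Bug: '=' compares the literal string including the % character; pattern matching needs LIKE

Fix: Replace '=' with LIKE so 're%' is treated as a pattern

Corrected query:
SELECT id, kind FROM transactions WHERE kind LIKE 're%'

Result:
id | kind  
---+-------
2  | refund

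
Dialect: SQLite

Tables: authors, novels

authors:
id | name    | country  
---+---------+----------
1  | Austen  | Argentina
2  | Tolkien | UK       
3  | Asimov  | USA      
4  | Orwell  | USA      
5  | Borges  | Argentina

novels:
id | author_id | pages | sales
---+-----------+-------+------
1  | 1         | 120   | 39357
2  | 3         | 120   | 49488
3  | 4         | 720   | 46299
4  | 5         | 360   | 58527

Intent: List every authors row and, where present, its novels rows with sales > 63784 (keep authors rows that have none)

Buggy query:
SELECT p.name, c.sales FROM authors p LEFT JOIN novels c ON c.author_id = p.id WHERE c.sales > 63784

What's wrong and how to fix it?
Bug: A WHERE condition on the right-hand table after LEFT JOIN drops unmatched parents

Fix: Move the right-table condition into the ON clause so unmatched parents are kept

Corrected query:
SELECT p.name, c.sales FROM authors p LEFT JOIN novels c ON c.author_id = p.id AND c.sales > 63784

Result:
name    | sales
--------+------
Austen  | NULL 
Tolkien | NULL 
Asimov  | NULL 
Orwell  | NULL 
Borges  | NULL 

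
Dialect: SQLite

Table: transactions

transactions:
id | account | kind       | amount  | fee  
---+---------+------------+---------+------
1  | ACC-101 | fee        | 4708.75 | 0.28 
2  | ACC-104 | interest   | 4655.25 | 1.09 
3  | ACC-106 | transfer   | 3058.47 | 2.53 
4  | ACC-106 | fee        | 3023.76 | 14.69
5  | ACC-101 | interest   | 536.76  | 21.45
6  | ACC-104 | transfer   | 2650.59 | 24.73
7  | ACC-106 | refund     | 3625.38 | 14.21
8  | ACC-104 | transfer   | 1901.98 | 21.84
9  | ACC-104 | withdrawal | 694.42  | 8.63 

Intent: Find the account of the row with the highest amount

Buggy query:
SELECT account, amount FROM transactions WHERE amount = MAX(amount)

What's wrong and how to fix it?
Bug: MAX(amount) is an aggregate and cannot be used directly in WHERE

Fix: Use a subquery: WHERE amount = (SELECT MAX(amount) FROM transactions)

Corrected query:
SELECT account, amount FROM transactions WHERE amount = (SELECT MAX(amount) FROM transactions)

Result:
account | amount 
--------+--------
ACC-101 | 4708.75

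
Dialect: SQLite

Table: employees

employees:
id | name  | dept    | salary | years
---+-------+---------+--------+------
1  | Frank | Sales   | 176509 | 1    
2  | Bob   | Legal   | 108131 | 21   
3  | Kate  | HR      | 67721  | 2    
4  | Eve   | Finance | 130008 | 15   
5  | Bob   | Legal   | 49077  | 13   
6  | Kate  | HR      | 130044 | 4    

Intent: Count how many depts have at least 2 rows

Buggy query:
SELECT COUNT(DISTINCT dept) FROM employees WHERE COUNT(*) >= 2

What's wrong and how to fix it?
Bug: WHERE filters individual rows, not groups, so a group-level COUNT is invalid there

Fix: Group first with HAVING COUNT(*) >= 2, then COUNT the resulting groups

Corrected query:
SELECT COUNT(*) FROM (SELECT dept FROM employees GROUP BY dept HAVING COUNT(*) >= 2)

Result:
COUNT(*)
--------
2       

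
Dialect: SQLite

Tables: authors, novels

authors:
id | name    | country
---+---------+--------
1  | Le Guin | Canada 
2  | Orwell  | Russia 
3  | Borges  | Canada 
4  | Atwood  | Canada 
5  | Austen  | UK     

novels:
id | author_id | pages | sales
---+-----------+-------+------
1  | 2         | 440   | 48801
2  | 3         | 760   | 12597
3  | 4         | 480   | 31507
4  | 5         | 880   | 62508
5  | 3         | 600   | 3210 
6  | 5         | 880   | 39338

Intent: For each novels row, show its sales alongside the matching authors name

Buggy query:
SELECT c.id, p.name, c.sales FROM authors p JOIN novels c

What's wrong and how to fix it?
Bug: Missing join condition: each novels row is matched to all authors rows instead of just its own

Fix: Add ON c.author_id = p.id to the JOIN

Corrected query:
SELECT c.id, p.name, c.sales FROM authors p JOIN novels c ON c.author_id = p.id

Result:
id | name   | sales
---+--------+------
1  | Orwell | 48801
2  | Borges | 12597
3  | Atwood | 31507
4  | Austen | 62508
5  | Borges | 3210 
6  | Austen | 39338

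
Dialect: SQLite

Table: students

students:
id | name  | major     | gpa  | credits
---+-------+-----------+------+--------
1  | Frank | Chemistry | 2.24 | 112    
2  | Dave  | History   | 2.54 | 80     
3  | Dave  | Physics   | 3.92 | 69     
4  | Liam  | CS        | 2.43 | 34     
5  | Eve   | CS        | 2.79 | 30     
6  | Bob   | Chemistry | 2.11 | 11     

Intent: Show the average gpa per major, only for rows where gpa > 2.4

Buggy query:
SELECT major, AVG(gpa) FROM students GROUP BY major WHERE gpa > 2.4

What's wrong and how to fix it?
Bug: WHERE cannot follow GROUP BY

Fix: Place WHERE between FROM and GROUP BY

Corrected query:
SELECT major, AVG(gpa) FROM students WHERE gpa > 2.4 GROUP BY major

Result:
major   | AVG(gpa)
--------+---------
CS      | 2.61    
History | 2.54    
Physics | 3.92    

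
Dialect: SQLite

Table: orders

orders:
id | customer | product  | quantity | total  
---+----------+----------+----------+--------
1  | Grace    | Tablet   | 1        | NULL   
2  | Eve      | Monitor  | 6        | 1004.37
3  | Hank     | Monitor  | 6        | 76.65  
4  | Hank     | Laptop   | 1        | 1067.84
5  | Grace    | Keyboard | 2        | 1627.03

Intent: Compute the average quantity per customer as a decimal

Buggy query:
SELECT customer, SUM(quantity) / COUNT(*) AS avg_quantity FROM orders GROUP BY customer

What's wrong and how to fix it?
Bug: SUM(quantity) and COUNT(*) are both integers; the division truncates the fractional part

Fix: Multiply by 1.0 (or CAST to REAL) to force floating-point division

Corrected query:
SELECT customer, SUM(quantity) * 1.0 / COUNT(*) AS avg_quantity FROM orders GROUP BY customer

Result:
customer | avg_quantity
---------+-------------
Eve      | 6           
Grace    | 1.5         
Hank     | 3.5         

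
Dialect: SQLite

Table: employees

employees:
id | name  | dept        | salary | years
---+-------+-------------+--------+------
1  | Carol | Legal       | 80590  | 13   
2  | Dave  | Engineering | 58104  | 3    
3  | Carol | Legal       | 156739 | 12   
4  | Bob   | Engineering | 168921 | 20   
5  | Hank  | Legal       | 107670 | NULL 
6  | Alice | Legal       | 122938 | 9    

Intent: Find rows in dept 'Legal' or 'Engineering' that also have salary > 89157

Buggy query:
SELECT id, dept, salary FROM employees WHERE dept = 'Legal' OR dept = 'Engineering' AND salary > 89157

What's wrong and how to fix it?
Bug: AND binds tighter than OR, so this parses as dept = 'Legal' OR (dept = 'Engineering' AND salary > 89157)

Fix: Add parentheses around the OR so the AND applies to both alternatives

Corrected query:
SELECT id, dept, salary FROM employees WHERE (dept = 'Legal' OR dept = 'Engineering') AND salary > 89157

Result:
id | dept        | salary
---+-------------+-------
3  | Legal       | 156739
4  | Engineering | 168921
5  | Legal       | 107670
6  | Legal       | 122938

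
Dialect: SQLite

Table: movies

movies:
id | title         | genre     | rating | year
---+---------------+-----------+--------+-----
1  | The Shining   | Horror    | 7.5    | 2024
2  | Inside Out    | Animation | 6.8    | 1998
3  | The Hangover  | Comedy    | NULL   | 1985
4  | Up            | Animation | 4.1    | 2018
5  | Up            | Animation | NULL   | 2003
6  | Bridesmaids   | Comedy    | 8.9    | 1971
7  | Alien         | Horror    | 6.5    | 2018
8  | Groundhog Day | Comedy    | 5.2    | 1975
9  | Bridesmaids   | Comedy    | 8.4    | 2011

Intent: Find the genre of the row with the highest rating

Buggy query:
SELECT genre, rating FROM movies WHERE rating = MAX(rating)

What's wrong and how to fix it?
Bug: WHERE is evaluated per row; an aggregate over the whole table isn't defined there

Fix: Wrap MAX in a scalar subquery so WHERE compares against a single value

Corrected query:
SELECT genre, rating FROM movies WHERE rating = (SELECT MAX(rating) FROM movies)

Result:
genre  | rating
-------+-------
Comedy | 8.9   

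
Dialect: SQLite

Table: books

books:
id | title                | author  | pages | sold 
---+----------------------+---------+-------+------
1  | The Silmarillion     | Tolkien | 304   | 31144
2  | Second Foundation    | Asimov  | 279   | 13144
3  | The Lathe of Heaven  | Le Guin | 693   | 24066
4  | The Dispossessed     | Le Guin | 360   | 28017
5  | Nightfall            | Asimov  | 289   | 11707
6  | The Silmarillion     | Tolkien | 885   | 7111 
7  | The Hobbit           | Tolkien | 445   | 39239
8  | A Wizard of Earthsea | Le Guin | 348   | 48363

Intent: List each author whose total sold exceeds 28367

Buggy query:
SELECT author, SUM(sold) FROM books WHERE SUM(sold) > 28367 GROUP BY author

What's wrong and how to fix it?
Bug: SUM(sold) is an aggregate, but WHERE filters rows before aggregation

Fix: Use HAVING (which filters groups after aggregation) instead of WHERE

Corrected query:
SELECT author, SUM(sold) FROM books GROUP BY author HAVING SUM(sold) > 28367

Result:
author  | SUM(sold)
--------+----------
Le Guin | 100446   
Tolkien | 77494    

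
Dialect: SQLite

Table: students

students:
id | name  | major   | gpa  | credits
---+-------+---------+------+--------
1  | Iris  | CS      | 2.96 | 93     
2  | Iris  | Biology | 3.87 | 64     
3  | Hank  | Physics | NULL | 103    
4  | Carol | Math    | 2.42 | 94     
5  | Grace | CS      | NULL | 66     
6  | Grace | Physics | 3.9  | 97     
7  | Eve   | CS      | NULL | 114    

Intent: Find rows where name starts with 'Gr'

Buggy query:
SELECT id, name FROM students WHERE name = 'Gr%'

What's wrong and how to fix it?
Bug: '=' compares the literal string including the % character; pattern matching needs LIKE

Fix: Use LIKE for wildcard pattern matching

Corrected query:
SELECT id, name FROM students WHERE name LIKE 'Gr%'

Result:
id | name 
---+------
5  | Grace
6  | Grace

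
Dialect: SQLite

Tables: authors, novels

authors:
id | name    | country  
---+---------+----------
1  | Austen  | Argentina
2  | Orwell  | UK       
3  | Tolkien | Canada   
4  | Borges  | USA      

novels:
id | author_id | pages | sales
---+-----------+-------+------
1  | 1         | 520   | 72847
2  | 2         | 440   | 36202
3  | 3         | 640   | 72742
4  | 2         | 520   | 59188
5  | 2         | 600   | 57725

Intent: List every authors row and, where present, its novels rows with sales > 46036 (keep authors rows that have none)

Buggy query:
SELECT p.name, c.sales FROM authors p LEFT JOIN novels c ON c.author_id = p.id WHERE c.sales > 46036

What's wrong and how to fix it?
Bug: Filtering c.sales in WHERE discards the NULL rows produced by LEFT JOIN, turning it into an inner join

Fix: Move the right-table condition into the ON clause so unmatched parents are kept

Corrected query:
SELECT p.name, c.sales FROM authors p LEFT JOIN novels c ON c.author_id = p.id AND c.sales > 46036

Result:
name    | sales
--------+------
Austen  | 72847
Orwell  | 57725
Orwell  | 59188
Tolkien | 72742
Borges  | NULL 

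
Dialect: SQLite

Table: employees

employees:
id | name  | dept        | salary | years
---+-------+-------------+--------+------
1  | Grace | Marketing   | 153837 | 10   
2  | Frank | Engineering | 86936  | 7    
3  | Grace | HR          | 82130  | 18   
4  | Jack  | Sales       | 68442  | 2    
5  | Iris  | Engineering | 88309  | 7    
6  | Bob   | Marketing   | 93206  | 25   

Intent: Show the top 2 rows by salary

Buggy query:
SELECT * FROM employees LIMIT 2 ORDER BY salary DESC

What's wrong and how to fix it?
Bug: ORDER BY cannot follow LIMIT; LIMIT is the final clause

Fix: Swap the clauses: ORDER BY first, then LIMIT

Corrected query:
SELECT * FROM employees ORDER BY salary DESC LIMIT 2

Result:
id | name  | dept      | salary | years
---+-------+-----------+--------+------
1  | Grace | Marketing | 153837 | 10   
6  | Bob   | Marketing | 93206  | 25   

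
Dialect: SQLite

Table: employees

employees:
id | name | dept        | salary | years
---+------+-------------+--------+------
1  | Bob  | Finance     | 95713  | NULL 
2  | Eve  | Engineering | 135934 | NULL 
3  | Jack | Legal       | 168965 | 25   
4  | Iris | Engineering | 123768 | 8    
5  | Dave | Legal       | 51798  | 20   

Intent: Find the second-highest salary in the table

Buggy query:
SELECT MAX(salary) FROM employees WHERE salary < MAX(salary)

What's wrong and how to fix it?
Bug: MAX(salary) on the right of the comparison is an aggregate-in-WHERE error

Fix: Compute the overall MAX in a subquery, then take MAX of rows below it

Corrected query:
SELECT MAX(salary) FROM employees WHERE salary < (SELECT MAX(salary) FROM employees)

Result:
MAX(salary)
-----------
135934     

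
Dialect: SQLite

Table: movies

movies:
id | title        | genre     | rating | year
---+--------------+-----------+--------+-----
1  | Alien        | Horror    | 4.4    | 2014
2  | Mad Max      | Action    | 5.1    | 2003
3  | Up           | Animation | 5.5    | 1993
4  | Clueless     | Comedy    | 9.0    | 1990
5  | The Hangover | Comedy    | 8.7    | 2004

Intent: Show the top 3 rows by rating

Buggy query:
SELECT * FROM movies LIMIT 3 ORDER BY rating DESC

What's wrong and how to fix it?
Bug: LIMIT must come after ORDER BY

Fix: Swap the clauses: ORDER BY first, then LIMIT

Corrected query:
SELECT * FROM movies ORDER BY rating DESC LIMIT 3

Result:
id | title        | genre     | rating | year
---+--------------+-----------+--------+-----
4  | Clueless     | Comedy    | 9      | 1990
5  | The Hangover | Comedy    | 8.7    | 2004
3  | Up           | Animation | 5.5    | 1993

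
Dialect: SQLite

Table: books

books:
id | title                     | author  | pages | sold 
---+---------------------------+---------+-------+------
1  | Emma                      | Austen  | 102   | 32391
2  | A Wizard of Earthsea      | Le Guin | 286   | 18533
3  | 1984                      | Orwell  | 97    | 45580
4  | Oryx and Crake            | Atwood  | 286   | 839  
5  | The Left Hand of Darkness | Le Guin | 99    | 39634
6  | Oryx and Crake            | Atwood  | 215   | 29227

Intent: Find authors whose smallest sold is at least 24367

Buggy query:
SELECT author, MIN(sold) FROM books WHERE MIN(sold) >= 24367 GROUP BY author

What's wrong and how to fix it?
Bug: MIN() in WHERE is a misuse of aggregate

Fix: Use HAVING for the per-group MIN condition

Corrected query:
SELECT author, MIN(sold) FROM books GROUP BY author HAVING MIN(sold) >= 24367

Result:
author | MIN(sold)
-------+----------
Austen | 32391    
Orwell | 45580    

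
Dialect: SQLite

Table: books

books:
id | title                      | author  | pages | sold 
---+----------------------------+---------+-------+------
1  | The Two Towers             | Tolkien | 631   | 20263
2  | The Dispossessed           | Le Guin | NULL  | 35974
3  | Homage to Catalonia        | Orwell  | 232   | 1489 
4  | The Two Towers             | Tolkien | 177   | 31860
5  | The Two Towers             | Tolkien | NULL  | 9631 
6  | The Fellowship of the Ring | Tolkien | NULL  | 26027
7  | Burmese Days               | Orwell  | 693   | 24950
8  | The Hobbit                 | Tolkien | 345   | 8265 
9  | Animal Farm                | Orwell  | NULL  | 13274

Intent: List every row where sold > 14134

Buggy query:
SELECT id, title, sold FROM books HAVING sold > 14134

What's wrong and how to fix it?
Bug: This is a non-aggregate query (no GROUP BY, no aggregates), so in SQLite the HAVING clause is invalid here; a row-level condition belongs in WHERE

Fix: Replace HAVING with WHERE since the condition applies to individual rows

Corrected query:
SELECT id, title, sold FROM books WHERE sold > 14134

Result:
id | title                      | sold 
---+----------------------------+------
1  | The Two Towers             | 20263
2  | The Dispossessed           | 35974
4  | The Two Towers             | 31860
6  | The Fellowship of the Ring | 26027
7  | Burmese Days               | 24950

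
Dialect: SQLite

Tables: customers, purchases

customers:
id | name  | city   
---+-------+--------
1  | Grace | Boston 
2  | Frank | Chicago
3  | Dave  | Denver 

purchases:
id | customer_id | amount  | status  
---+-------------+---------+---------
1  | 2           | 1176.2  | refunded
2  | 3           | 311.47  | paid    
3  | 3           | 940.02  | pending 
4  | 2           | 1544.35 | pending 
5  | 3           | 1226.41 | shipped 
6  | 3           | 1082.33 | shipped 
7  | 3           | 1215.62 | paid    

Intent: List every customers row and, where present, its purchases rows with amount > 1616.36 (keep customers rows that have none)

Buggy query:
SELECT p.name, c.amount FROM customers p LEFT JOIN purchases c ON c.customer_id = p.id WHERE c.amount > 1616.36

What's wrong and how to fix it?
Bug: A WHERE condition on the right-hand table after LEFT JOIN drops unmatched parents

Fix: Put 'c.amount > 1616.36' in the JOIN's ON clause instead of WHERE

Corrected query:
SELECT p.name, c.amount FROM customers p LEFT JOIN purchases c ON c.customer_id = p.id AND c.amount > 1616.36

Result:
name  | amount
------+-------
Grace | NULL  
Frank | NULL  
Dave  | NULL  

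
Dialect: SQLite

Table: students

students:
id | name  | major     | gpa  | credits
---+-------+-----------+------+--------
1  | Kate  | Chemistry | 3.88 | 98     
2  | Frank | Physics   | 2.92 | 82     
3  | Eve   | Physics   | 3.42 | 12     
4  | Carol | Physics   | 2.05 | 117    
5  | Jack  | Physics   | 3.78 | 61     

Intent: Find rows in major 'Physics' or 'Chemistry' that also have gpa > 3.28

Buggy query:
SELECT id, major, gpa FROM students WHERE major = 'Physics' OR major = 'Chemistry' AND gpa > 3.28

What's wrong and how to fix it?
Bug: AND binds tighter than OR, so this parses as major = 'Physics' OR (major = 'Chemistry' AND gpa > 3.28)

Fix: Group the OR with parentheses (or use IN), then AND the threshold

Corrected query:
SELECT id, major, gpa FROM students WHERE (major = 'Physics' OR major = 'Chemistry') AND gpa > 3.28

Result:
id | major     | gpa 
---+-----------+-----
1  | Chemistry | 3.88
3  | Physics   | 3.42
5  | Physics   | 3.78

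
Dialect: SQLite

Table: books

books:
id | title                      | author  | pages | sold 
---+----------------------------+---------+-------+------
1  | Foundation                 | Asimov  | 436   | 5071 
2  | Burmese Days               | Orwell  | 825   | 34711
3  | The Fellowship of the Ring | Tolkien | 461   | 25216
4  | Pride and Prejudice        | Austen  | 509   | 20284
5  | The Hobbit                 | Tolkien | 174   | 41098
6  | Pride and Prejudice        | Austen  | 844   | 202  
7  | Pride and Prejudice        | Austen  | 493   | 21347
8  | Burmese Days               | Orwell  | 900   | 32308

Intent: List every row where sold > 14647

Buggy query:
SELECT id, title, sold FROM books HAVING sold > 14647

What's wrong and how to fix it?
Bug: HAVING filters the output of aggregation, but this query has no GROUP BY and no aggregate functions, so SQLite rejects it (HAVING clause on a non-aggregate query); the condition here is per row

Fix: Replace HAVING with WHERE since the condition applies to individual rows

Corrected query:
SELECT id, title, sold FROM books WHERE sold > 14647

Result:
id | title                      | sold 
---+----------------------------+------
2  | Burmese Days               | 34711
3  | The Fellowship of the Ring | 25216
4  | Pride and Prejudice        | 20284
5  | The Hobbit                 | 41098
7  | Pride and Prejudice        | 21347
8  | Burmese Days               | 32308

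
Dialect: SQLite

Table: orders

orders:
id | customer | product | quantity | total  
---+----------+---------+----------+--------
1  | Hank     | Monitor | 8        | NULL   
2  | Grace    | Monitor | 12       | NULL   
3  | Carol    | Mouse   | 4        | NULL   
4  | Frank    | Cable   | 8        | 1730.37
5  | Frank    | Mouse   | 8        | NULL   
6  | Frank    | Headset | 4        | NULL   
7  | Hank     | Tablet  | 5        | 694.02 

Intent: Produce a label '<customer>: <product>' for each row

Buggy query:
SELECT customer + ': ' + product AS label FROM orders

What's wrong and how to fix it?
Bug: SQLite uses || for string concatenation; + coerces text to numbers (yielding 0)

Fix: Replace + with || to concatenate text

Corrected query:
SELECT customer || ': ' || product AS label FROM orders

Result:
label         
--------------
Hank: Monitor 
Grace: Monitor
Carol: Mouse  
Frank: Cable  
Frank: Mouse  
Frank: Headset
Hank: Tablet  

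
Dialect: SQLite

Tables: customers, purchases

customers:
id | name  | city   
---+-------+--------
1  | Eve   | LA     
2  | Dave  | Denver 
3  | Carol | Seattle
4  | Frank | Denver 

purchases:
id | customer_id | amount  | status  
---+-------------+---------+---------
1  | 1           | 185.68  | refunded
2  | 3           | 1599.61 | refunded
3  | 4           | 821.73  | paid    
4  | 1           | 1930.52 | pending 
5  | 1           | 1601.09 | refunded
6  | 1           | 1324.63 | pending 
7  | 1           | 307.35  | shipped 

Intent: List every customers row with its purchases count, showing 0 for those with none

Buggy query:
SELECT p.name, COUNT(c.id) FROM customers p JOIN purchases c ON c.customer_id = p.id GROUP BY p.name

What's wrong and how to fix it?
Bug: INNER JOIN drops customers rows that have no matching purchases rows

Fix: Use LEFT JOIN so parents without children still appear (COUNT(c.id) gives 0)

Corrected query:
SELECT p.name, COUNT(c.id) FROM customers p LEFT JOIN purchases c ON c.customer_id = p.id GROUP BY p.name

Result:
name  | COUNT(c.id)
------+------------
Carol | 1          
Dave  | 0          
Eve   | 5          
Frank | 1          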